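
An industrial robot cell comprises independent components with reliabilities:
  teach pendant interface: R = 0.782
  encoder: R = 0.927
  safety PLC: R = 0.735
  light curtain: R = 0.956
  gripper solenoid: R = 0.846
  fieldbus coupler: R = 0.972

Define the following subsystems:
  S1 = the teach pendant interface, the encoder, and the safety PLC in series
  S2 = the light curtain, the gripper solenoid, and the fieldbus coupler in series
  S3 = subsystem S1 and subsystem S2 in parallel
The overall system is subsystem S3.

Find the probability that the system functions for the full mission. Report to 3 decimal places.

Series (teach pendant interface, encoder, and safety PLC): 0.78200 × 0.92700 × 0.73500 = 0.53281
Series (light curtain, gripper solenoid, and fieldbus coupler): 0.95600 × 0.84600 × 0.97200 = 0.78613
Parallel ([0.53281] and [0.78613]): 1 − (1 − 0.53281)(1 − 0.78613) = 0.900

0.900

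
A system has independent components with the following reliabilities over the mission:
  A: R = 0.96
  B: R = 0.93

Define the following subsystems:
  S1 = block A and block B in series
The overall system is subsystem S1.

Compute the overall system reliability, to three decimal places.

0.893

Series (A and B): 0.96000 × 0.93000 = 0.893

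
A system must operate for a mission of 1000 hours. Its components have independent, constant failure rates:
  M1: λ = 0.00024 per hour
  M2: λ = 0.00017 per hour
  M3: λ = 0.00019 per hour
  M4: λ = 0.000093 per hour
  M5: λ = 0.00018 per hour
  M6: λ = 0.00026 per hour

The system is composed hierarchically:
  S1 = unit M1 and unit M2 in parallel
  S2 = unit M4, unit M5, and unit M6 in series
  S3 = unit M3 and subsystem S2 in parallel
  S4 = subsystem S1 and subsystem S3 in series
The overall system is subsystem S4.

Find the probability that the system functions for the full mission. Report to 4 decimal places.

0.8975

R(M1) = exp(−0.00024 × 1000) = 0.786628
R(M2) = exp(−0.00017 × 1000) = 0.843665
R(M3) = exp(−0.00019 × 1000) = 0.826959
R(M4) = exp(−0.000093 × 1000) = 0.911194
R(M5) = exp(−0.00018 × 1000) = 0.835270
R(M6) = exp(−0.00026 × 1000) = 0.771052
Parallel (M1 and M2): 1 − (1 − 0.786628)(1 − 0.843665) = 0.966642
Series (M4, M5, and M6): 0.911194 × 0.835270 × 0.771052 = 0.586842
Parallel (M3 and [0.586842]): 1 − (1 − 0.826959)(1 − 0.586842) = 0.928507
Series ([0.966642] and [0.928507]): 0.966642 × 0.928507 = 0.8975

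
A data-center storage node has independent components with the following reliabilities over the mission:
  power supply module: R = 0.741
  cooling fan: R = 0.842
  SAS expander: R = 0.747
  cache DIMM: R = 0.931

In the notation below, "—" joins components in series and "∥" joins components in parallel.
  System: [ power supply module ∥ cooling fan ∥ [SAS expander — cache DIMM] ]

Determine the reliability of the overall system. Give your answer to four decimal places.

Series (SAS expander and cache DIMM): 0.747000 × 0.931000 = 0.695457
Parallel (power supply module, cooling fan, and [0.695457]): 1 − (1 − 0.741000)(1 − 0.842000)(1 − 0.695457) = 0.9875

0.9875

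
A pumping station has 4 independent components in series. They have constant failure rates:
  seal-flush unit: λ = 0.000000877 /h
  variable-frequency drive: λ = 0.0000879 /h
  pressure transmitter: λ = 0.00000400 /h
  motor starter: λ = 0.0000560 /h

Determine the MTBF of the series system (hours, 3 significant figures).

Series of exponential components: λ_sys = Σ λ_i
λ_sys = 0.000000877 + 0.0000879 + 0.00000400 + 0.0000560 = 1.4878e-04 /h
MTBF = 1 / λ_sys = 6720 h

6720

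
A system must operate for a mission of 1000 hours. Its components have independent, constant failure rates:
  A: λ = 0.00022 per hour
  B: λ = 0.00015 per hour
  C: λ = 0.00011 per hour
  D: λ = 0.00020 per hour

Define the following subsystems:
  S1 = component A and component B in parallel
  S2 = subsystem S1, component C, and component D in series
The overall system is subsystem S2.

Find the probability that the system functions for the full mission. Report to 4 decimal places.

R(A) = exp(−0.00022 × 1000) = 0.802519
R(B) = exp(−0.00015 × 1000) = 0.860708
R(C) = exp(−0.00011 × 1000) = 0.895834
R(D) = exp(−0.00020 × 1000) = 0.818731
Parallel (A and B): 1 − (1 − 0.802519)(1 − 0.860708) = 0.972492
Series ([0.972492], C, and D): 0.972492 × 0.895834 × 0.818731 = 0.7133

0.7133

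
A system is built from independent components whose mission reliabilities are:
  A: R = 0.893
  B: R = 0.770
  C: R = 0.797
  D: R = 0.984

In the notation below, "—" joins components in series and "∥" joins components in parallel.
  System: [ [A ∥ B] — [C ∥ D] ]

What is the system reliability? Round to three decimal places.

Parallel (A and B): 1 − (1 − 0.89300)(1 − 0.77000) = 0.97539
Parallel (C and D): 1 − (1 − 0.79700)(1 − 0.98400) = 0.99675
Series ([0.97539] and [0.99675]): 0.97539 × 0.99675 = 0.972

0.972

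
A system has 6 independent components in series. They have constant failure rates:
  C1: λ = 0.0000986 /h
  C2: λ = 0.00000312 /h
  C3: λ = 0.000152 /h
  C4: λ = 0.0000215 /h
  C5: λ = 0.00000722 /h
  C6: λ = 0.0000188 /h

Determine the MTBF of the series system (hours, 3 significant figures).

Series of exponential components: λ_sys = Σ λ_i
λ_sys = 0.0000986 + 0.00000312 + 0.000152 + 0.0000215 + 0.00000722 + 0.0000188 = 3.0124e-04 /h
MTBF = 1 / λ_sys = 3320 h

3320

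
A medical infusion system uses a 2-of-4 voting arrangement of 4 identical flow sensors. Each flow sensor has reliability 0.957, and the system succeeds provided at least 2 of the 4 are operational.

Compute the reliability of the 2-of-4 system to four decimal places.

0.9997

R = Σ_{i=2}^{4} C(4,i) p^i (1−p)^{4−i} with p = 0.957
C(4,2)·0.957^2·0.043^2 = 0.010160
C(4,3)·0.957^3·0.043^1 = 0.150752
C(4,4)·0.957^4·0.043^0 = 0.838779
Sum = 0.9997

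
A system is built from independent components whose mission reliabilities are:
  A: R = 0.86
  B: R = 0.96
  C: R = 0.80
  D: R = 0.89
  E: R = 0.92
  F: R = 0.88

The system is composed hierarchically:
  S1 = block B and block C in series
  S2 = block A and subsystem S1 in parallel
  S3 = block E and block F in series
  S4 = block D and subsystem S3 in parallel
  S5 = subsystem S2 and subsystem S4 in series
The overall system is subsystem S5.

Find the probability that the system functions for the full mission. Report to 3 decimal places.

0.947

Series (B and C): 0.96000 × 0.80000 = 0.76800
Parallel (A and [0.76800]): 1 − (1 − 0.86000)(1 − 0.76800) = 0.96752
Series (E and F): 0.92000 × 0.88000 = 0.80960
Parallel (D and [0.80960]): 1 − (1 − 0.89000)(1 − 0.80960) = 0.97906
Series ([0.96752] and [0.97906]): 0.96752 × 0.97906 = 0.947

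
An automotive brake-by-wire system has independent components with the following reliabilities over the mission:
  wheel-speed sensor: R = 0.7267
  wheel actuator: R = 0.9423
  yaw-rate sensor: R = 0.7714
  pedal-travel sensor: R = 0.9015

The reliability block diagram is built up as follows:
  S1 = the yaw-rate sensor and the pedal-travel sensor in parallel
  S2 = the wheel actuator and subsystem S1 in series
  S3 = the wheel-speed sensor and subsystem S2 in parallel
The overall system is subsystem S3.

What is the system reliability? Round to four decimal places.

0.9784

Parallel (yaw-rate sensor and pedal-travel sensor): 1 − (1 − 0.771400)(1 − 0.901500) = 0.977483
Series (wheel actuator and [0.977483]): 0.942300 × 0.977483 = 0.921082
Parallel (wheel-speed sensor and [0.921082]): 1 − (1 − 0.726700)(1 − 0.921082) = 0.9784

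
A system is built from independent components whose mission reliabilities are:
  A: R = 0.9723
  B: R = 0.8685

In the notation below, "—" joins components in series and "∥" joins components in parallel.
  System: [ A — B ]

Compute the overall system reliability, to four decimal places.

Series (A and B): 0.972300 × 0.868500 = 0.8444

0.8444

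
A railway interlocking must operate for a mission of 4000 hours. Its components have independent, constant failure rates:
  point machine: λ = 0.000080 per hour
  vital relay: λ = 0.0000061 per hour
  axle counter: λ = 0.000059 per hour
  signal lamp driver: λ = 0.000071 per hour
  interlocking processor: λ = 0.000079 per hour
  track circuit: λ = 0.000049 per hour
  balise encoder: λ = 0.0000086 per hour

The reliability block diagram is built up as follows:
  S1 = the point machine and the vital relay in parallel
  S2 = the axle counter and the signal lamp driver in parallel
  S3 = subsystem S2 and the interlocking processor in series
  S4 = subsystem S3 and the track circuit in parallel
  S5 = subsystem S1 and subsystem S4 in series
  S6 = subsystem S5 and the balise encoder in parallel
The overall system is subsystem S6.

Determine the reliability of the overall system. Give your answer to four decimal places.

R(point machine) = exp(−0.000080 × 4000) = 0.726149
R(vital relay) = exp(−0.0000061 × 4000) = 0.975895
R(axle counter) = exp(−0.000059 × 4000) = 0.789781
R(signal lamp driver) = exp(−0.000071 × 4000) = 0.752767
R(interlocking processor) = exp(−0.000079 × 4000) = 0.729059
R(track circuit) = exp(−0.000049 × 4000) = 0.822012
R(balise encoder) = exp(−0.0000086 × 4000) = 0.966185
Parallel (point machine and vital relay): 1 − (1 − 0.726149)(1 − 0.975895) = 0.993399
Parallel (axle counter and signal lamp driver): 1 − (1 − 0.789781)(1 − 0.752767) = 0.948027
Series ([0.948027] and interlocking processor): 0.948027 × 0.729059 = 0.691168
Parallel ([0.691168] and track circuit): 1 − (1 − 0.691168)(1 − 0.822012) = 0.945032
Series ([0.993399] and [0.945032]): 0.993399 × 0.945032 = 0.938794
Parallel ([0.938794] and balise encoder): 1 − (1 − 0.938794)(1 − 0.966185) = 0.9979

0.9979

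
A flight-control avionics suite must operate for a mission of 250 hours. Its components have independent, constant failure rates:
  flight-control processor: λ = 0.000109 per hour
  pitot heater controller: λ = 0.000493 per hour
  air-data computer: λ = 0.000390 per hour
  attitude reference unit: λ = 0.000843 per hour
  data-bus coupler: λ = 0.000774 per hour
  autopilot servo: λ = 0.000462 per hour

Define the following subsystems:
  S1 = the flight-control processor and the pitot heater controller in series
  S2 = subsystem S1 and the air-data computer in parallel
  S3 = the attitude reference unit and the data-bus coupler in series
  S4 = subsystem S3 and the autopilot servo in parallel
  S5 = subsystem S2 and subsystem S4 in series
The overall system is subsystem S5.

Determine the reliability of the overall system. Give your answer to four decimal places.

0.9512

R(flight-control processor) = exp(−0.000109 × 250) = 0.973118
R(pitot heater controller) = exp(−0.000493 × 250) = 0.884043
R(air-data computer) = exp(−0.000390 × 250) = 0.907102
R(attitude reference unit) = exp(−0.000843 × 250) = 0.809977
R(data-bus coupler) = exp(−0.000774 × 250) = 0.824070
R(autopilot servo) = exp(−0.000462 × 250) = 0.890921
Series (flight-control processor and pitot heater controller): 0.973118 × 0.884043 = 0.860278
Parallel ([0.860278] and air-data computer): 1 − (1 − 0.860278)(1 − 0.907102) = 0.987020
Series (attitude reference unit and data-bus coupler): 0.809977 × 0.824070 = 0.667478
Parallel ([0.667478] and autopilot servo): 1 − (1 − 0.667478)(1 − 0.890921) = 0.963729
Series ([0.987020] and [0.963729]): 0.987020 × 0.963729 = 0.9512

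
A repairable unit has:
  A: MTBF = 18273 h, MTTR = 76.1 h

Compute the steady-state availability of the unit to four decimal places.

0.9959

A(A) = MTBF/(MTBF+MTTR) = 18273/(18273+76.1) = 0.9959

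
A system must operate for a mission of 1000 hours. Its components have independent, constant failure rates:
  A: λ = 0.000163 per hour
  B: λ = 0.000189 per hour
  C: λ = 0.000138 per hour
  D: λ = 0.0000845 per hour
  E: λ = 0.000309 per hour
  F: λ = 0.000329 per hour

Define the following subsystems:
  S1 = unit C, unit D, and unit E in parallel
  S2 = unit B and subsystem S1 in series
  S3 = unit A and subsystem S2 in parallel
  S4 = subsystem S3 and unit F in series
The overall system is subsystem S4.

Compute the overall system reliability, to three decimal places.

R(A) = exp(−0.000163 × 1000) = 0.84959
R(B) = exp(−0.000189 × 1000) = 0.82779
R(C) = exp(−0.000138 × 1000) = 0.87110
R(D) = exp(−0.0000845 × 1000) = 0.91897
R(E) = exp(−0.000309 × 1000) = 0.73418
R(F) = exp(−0.000329 × 1000) = 0.71964
Parallel (C, D, and E): 1 − (1 − 0.87110)(1 − 0.91897)(1 − 0.73418) = 0.99722
Series (B and [0.99722]): 0.82779 × 0.99722 = 0.82549
Parallel (A and [0.82549]): 1 − (1 − 0.84959)(1 − 0.82549) = 0.97375
Series ([0.97375] and F): 0.97375 × 0.71964 = 0.701

0.701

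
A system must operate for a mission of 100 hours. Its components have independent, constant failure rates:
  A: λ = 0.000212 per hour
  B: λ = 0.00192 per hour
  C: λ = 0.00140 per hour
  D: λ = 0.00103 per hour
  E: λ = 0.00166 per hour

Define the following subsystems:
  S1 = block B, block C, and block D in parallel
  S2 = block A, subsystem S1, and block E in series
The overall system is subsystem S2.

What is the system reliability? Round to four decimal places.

0.8274

R(A) = exp(−0.000212 × 100) = 0.979023
R(B) = exp(−0.00192 × 100) = 0.825307
R(C) = exp(−0.00140 × 100) = 0.869358
R(D) = exp(−0.00103 × 100) = 0.902127
R(E) = exp(−0.00166 × 100) = 0.847046
Parallel (B, C, and D): 1 − (1 − 0.825307)(1 − 0.869358)(1 − 0.902127) = 0.997766
Series (A, [0.997766], and E): 0.979023 × 0.997766 × 0.847046 = 0.8274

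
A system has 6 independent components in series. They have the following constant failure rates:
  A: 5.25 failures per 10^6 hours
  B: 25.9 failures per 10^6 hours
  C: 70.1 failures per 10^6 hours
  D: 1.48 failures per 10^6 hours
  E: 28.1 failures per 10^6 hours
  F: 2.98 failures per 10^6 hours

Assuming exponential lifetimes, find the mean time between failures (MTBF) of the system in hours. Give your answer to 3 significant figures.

7470

Series of exponential components: λ_sys = Σ λ_i
λ_sys = 0.00000525 + 0.0000259 + 0.0000701 + 0.00000148 + 0.0000281 + 0.00000298 = 1.3381e-04 /h
MTBF = 1 / λ_sys = 7470 h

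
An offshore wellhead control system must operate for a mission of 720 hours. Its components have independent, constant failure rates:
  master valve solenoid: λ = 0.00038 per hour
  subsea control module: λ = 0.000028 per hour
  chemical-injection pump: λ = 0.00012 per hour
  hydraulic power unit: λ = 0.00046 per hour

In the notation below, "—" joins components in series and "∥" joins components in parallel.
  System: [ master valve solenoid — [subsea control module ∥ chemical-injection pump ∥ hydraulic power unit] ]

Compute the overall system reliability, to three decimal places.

R(master valve solenoid) = exp(−0.00038 × 720) = 0.76064
R(subsea control module) = exp(−0.000028 × 720) = 0.98004
R(chemical-injection pump) = exp(−0.00012 × 720) = 0.91723
R(hydraulic power unit) = exp(−0.00046 × 720) = 0.71806
Parallel (subsea control module, chemical-injection pump, and hydraulic power unit): 1 − (1 − 0.98004)(1 − 0.91723)(1 − 0.71806) = 0.99953
Series (master valve solenoid and [0.99953]): 0.76064 × 0.99953 = 0.760

0.760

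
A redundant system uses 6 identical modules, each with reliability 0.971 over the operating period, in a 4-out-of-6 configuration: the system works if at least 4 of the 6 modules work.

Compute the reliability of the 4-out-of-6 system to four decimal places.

R = Σ_{i=4}^{6} C(6,i) p^i (1−p)^{6−i} with p = 0.971
C(6,4)·0.971^4·0.029^2 = 0.011214
C(6,5)·0.971^5·0.029^1 = 0.150192
C(6,6)·0.971^6·0.029^0 = 0.838138
Sum = 0.9995

0.9995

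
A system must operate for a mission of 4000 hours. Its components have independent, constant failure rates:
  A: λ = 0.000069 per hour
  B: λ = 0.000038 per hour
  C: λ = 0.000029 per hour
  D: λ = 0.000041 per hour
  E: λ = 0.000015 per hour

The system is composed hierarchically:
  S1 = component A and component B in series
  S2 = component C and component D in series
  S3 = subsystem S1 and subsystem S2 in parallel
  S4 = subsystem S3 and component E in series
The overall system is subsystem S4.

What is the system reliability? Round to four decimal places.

R(A) = exp(−0.000069 × 4000) = 0.758813
R(B) = exp(−0.000038 × 4000) = 0.858988
R(C) = exp(−0.000029 × 4000) = 0.890475
R(D) = exp(−0.000041 × 4000) = 0.848742
R(E) = exp(−0.000015 × 4000) = 0.941765
Series (A and B): 0.758813 × 0.858988 = 0.651811
Series (C and D): 0.890475 × 0.848742 = 0.755784
Parallel ([0.651811] and [0.755784]): 1 − (1 − 0.651811)(1 − 0.755784) = 0.914967
Series ([0.914967] and E): 0.914967 × 0.941765 = 0.8617

0.8617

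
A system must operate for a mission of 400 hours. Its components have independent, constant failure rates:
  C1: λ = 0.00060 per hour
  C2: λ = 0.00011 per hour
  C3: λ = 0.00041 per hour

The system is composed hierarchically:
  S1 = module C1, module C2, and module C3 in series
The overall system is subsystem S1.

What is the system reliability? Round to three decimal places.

0.639

R(C1) = exp(−0.00060 × 400) = 0.78663
R(C2) = exp(−0.00011 × 400) = 0.95695
R(C3) = exp(−0.00041 × 400) = 0.84874
Series (C1, C2, and C3): 0.78663 × 0.95695 × 0.84874 = 0.639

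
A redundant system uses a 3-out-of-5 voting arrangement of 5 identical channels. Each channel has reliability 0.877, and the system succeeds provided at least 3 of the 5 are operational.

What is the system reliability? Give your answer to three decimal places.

0.985

R = Σ_{i=3}^{5} C(5,i) p^i (1−p)^{5−i} with p = 0.877
C(5,3)·0.877^3·0.123^2 = 0.10205
C(5,4)·0.877^4·0.123^1 = 0.36381
C(5,5)·0.877^5·0.123^0 = 0.51880
Sum = 0.985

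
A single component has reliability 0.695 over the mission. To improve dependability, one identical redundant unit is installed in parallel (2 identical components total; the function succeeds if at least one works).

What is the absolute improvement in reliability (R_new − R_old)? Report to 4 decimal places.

0.2120

R_before = 0.695
R_after = 1 − (1 − 0.695)^2 = 0.9070
ΔR = 0.9070 − 0.695 = 0.2120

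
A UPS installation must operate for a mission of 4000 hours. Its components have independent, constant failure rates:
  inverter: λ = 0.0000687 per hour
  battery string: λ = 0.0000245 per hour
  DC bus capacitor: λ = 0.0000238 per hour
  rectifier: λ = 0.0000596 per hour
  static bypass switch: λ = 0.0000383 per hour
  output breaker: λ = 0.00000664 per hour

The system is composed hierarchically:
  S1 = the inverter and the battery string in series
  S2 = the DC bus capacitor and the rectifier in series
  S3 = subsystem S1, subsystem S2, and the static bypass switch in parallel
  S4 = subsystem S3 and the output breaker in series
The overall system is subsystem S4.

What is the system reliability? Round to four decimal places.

R(inverter) = exp(−0.0000687 × 4000) = 0.759724
R(battery string) = exp(−0.0000245 × 4000) = 0.906649
R(DC bus capacitor) = exp(−0.0000238 × 4000) = 0.909191
R(rectifier) = exp(−0.0000596 × 4000) = 0.787887
R(static bypass switch) = exp(−0.0000383 × 4000) = 0.857958
R(output breaker) = exp(−0.00000664 × 4000) = 0.973790
Series (inverter and battery string): 0.759724 × 0.906649 = 0.688803
Series (DC bus capacitor and rectifier): 0.909191 × 0.787887 = 0.716340
Parallel ([0.688803], [0.716340], and static bypass switch): 1 − (1 − 0.688803)(1 − 0.716340)(1 − 0.857958) = 0.987461
Series ([0.987461] and output breaker): 0.987461 × 0.973790 = 0.9616

0.9616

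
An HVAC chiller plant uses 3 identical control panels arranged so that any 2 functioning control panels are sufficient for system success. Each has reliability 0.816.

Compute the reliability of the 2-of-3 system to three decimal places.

0.911

R = Σ_{i=2}^{3} C(3,i) p^i (1−p)^{3−i} with p = 0.816
C(3,2)·0.816^2·0.184^1 = 0.36755
C(3,3)·0.816^3·0.184^0 = 0.54334
Sum = 0.911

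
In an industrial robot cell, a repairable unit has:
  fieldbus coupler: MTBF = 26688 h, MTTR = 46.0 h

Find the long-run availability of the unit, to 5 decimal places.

0.99828

A(fieldbus coupler) = MTBF/(MTBF+MTTR) = 26688/(26688+46.0) = 0.99828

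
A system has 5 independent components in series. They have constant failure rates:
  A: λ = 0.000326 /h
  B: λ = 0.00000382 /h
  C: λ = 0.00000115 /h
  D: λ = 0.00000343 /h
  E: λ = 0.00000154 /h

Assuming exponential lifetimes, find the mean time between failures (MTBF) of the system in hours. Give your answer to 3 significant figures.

2980

Series of exponential components: λ_sys = Σ λ_i
λ_sys = 0.000326 + 0.00000382 + 0.00000115 + 0.00000343 + 0.00000154 = 3.3594e-04 /h
MTBF = 1 / λ_sys = 2980 h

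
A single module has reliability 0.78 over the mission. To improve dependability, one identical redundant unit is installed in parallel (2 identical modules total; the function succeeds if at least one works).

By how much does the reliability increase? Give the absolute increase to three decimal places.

0.172

R_before = 0.78
R_after = 1 − (1 − 0.78)^2 = 0.952
ΔR = 0.952 − 0.78 = 0.172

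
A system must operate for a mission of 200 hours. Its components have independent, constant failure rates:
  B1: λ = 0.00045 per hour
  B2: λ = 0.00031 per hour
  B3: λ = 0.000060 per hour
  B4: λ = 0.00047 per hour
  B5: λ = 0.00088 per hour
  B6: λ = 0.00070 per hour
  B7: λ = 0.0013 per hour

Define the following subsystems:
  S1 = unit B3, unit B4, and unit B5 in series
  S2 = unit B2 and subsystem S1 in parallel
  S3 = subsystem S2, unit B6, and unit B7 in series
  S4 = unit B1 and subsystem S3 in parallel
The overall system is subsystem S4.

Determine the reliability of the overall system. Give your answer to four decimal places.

R(B1) = exp(−0.00045 × 200) = 0.913931
R(B2) = exp(−0.00031 × 200) = 0.939883
R(B3) = exp(−0.000060 × 200) = 0.988072
R(B4) = exp(−0.00047 × 200) = 0.910283
R(B5) = exp(−0.00088 × 200) = 0.838618
R(B6) = exp(−0.00070 × 200) = 0.869358
R(B7) = exp(−0.0013 × 200) = 0.771052
Series (B3, B4, and B5): 0.988072 × 0.910283 × 0.838618 = 0.754274
Parallel (B2 and [0.754274]): 1 − (1 − 0.939883)(1 − 0.754274) = 0.985228
Series ([0.985228], B6, and B7): 0.985228 × 0.869358 × 0.771052 = 0.660418
Parallel (B1 and [0.660418]): 1 − (1 − 0.913931)(1 − 0.660418) = 0.9708

0.9708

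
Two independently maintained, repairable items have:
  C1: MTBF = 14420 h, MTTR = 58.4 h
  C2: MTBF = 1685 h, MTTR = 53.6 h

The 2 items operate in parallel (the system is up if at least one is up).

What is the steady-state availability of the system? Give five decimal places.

A(C1) = MTBF/(MTBF+MTTR) = 14420/(14420+58.4) = 0.995966
A(C2) = MTBF/(MTBF+MTTR) = 1685/(1685+53.6) = 0.969171
Parallel availability: 1 − (1 − 0.995966)(1 − 0.969171) = 0.99988

0.99988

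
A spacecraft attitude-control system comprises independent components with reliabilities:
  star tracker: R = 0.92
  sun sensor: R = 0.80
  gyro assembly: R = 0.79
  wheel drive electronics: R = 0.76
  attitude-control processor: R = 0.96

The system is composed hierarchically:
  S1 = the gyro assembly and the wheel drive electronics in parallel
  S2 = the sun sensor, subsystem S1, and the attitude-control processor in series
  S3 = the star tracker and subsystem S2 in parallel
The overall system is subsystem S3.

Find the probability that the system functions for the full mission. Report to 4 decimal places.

Parallel (gyro assembly and wheel drive electronics): 1 − (1 − 0.790000)(1 − 0.760000) = 0.949600
Series (sun sensor, [0.949600], and attitude-control processor): 0.800000 × 0.949600 × 0.960000 = 0.729293
Parallel (star tracker and [0.729293]): 1 − (1 − 0.920000)(1 − 0.729293) = 0.9783

0.9783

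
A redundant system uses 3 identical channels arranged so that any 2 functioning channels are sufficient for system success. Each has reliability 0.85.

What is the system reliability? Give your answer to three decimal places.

0.939

R = Σ_{i=2}^{3} C(3,i) p^i (1−p)^{3−i} with p = 0.85
C(3,2)·0.85^2·0.15^1 = 0.32513
C(3,3)·0.85^3·0.15^0 = 0.61413
Sum = 0.939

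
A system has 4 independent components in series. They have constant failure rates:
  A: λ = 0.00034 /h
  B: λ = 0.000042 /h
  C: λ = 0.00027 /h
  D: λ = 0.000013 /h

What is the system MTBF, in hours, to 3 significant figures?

Series of exponential components: λ_sys = Σ λ_i
λ_sys = 0.00034 + 0.000042 + 0.00027 + 0.000013 = 6.6500e-04 /h
MTBF = 1 / λ_sys = 1500 h

1500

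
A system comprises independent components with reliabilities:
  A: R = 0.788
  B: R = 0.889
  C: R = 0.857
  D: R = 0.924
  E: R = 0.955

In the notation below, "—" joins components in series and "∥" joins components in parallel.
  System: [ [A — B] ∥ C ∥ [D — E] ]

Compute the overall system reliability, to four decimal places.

0.9950

Series (A and B): 0.788000 × 0.889000 = 0.700532
Series (D and E): 0.924000 × 0.955000 = 0.882420
Parallel ([0.700532], C, and [0.882420]): 1 − (1 − 0.700532)(1 − 0.857000)(1 − 0.882420) = 0.9950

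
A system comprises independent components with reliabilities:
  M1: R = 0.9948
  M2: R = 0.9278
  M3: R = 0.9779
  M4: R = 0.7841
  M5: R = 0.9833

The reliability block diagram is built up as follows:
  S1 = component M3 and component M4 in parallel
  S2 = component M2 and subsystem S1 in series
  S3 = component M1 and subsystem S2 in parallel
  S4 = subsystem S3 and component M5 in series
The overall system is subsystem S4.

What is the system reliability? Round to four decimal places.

Parallel (M3 and M4): 1 − (1 − 0.977900)(1 − 0.784100) = 0.995229
Series (M2 and [0.995229]): 0.927800 × 0.995229 = 0.923373
Parallel (M1 and [0.923373]): 1 − (1 − 0.994800)(1 − 0.923373) = 0.999602
Series ([0.999602] and M5): 0.999602 × 0.983300 = 0.9829

0.9829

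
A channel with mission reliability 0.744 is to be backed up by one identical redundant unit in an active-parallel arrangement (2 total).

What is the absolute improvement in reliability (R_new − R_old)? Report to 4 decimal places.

0.1905

R_before = 0.744
R_after = 1 − (1 − 0.744)^2 = 0.9345
ΔR = 0.9345 − 0.744 = 0.1905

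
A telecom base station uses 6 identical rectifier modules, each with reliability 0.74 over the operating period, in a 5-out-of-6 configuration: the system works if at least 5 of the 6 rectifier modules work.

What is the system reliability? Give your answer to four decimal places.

R = Σ_{i=5}^{6} C(6,i) p^i (1−p)^{6−i} with p = 0.74
C(6,5)·0.74^5·0.26^1 = 0.346165
C(6,6)·0.74^6·0.26^0 = 0.164206
Sum = 0.5104

0.5104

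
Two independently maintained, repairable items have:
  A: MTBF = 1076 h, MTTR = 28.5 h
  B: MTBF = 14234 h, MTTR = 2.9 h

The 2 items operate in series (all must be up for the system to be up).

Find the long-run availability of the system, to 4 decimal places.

0.9740

A(A) = MTBF/(MTBF+MTTR) = 1076/(1076+28.5) = 0.974196
A(B) = MTBF/(MTBF+MTTR) = 14234/(14234+2.9) = 0.999796
Series availability: 0.974196 × 0.999796 = 0.9740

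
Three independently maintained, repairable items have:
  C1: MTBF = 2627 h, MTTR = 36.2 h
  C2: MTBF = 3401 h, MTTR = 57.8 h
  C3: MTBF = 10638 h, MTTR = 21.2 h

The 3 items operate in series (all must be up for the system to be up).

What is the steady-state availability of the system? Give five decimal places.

A(C1) = MTBF/(MTBF+MTTR) = 2627/(2627+36.2) = 0.986407
A(C2) = MTBF/(MTBF+MTTR) = 3401/(3401+57.8) = 0.983289
A(C3) = MTBF/(MTBF+MTTR) = 10638/(10638+21.2) = 0.998011
Series availability: 0.986407 × 0.983289 × 0.998011 = 0.96799

0.96799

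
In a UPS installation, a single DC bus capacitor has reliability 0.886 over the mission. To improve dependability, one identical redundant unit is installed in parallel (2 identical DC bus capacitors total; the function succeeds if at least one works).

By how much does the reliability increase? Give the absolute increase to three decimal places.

0.101

R_before = 0.886
R_after = 1 − (1 − 0.886)^2 = 0.987
ΔR = 0.987 − 0.886 = 0.101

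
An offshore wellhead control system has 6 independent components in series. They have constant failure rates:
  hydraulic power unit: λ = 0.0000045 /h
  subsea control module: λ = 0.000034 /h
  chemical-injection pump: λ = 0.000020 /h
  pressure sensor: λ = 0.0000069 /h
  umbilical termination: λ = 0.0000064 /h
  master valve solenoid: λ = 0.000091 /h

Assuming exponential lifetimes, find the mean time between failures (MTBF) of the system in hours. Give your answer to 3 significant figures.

6140

Series of exponential components: λ_sys = Σ λ_i
λ_sys = 0.0000045 + 0.000034 + 0.000020 + 0.0000069 + 0.0000064 + 0.000091 = 1.6280e-04 /h
MTBF = 1 / λ_sys = 6140 h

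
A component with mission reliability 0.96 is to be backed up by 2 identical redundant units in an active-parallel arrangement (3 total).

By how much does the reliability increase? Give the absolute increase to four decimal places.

R_before = 0.96
R_after = 1 − (1 − 0.96)^3 = 0.9999
ΔR = 0.9999 − 0.96 = 0.0399

0.0399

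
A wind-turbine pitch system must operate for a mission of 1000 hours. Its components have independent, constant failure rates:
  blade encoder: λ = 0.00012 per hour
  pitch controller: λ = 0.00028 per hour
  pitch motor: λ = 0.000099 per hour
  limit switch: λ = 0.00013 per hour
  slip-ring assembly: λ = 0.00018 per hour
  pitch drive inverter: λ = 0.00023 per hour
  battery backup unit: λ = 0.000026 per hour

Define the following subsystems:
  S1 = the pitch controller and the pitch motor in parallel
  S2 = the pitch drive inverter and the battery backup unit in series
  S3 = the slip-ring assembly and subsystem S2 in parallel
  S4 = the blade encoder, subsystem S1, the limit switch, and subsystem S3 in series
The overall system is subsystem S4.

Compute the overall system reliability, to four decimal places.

R(blade encoder) = exp(−0.00012 × 1000) = 0.886920
R(pitch controller) = exp(−0.00028 × 1000) = 0.755784
R(pitch motor) = exp(−0.000099 × 1000) = 0.905743
R(limit switch) = exp(−0.00013 × 1000) = 0.878095
R(slip-ring assembly) = exp(−0.00018 × 1000) = 0.835270
R(pitch drive inverter) = exp(−0.00023 × 1000) = 0.794534
R(battery backup unit) = exp(−0.000026 × 1000) = 0.974335
Parallel (pitch controller and pitch motor): 1 − (1 − 0.755784)(1 − 0.905743) = 0.976981
Series (pitch drive inverter and battery backup unit): 0.794534 × 0.974335 = 0.774142
Parallel (slip-ring assembly and [0.774142]): 1 − (1 − 0.835270)(1 − 0.774142) = 0.962794
Series (blade encoder, [0.976981], limit switch, and [0.962794]): 0.886920 × 0.976981 × 0.878095 × 0.962794 = 0.7326

0.7326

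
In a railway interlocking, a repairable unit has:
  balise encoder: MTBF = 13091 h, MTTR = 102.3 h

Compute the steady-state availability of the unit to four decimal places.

A(balise encoder) = MTBF/(MTBF+MTTR) = 13091/(13091+102.3) = 0.9922

0.9922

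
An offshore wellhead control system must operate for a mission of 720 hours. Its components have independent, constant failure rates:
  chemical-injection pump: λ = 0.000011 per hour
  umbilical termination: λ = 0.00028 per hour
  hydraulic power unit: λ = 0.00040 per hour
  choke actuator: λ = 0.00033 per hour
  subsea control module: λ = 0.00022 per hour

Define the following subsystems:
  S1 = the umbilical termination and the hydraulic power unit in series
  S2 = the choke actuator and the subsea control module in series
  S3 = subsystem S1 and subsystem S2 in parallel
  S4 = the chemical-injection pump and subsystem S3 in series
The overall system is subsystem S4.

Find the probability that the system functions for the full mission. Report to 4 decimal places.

0.8665

R(chemical-injection pump) = exp(−0.000011 × 720) = 0.992111
R(umbilical termination) = exp(−0.00028 × 720) = 0.817422
R(hydraulic power unit) = exp(−0.00040 × 720) = 0.749762
R(choke actuator) = exp(−0.00033 × 720) = 0.788518
R(subsea control module) = exp(−0.00022 × 720) = 0.853508
Series (umbilical termination and hydraulic power unit): 0.817422 × 0.749762 = 0.612872
Series (choke actuator and subsea control module): 0.788518 × 0.853508 = 0.673006
Parallel ([0.612872] and [0.673006]): 1 − (1 − 0.612872)(1 − 0.673006) = 0.873411
Series (chemical-injection pump and [0.873411]): 0.992111 × 0.873411 = 0.8665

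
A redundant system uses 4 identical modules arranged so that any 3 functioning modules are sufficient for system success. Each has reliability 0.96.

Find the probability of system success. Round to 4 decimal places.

0.9909

R = Σ_{i=3}^{4} C(4,i) p^i (1−p)^{4−i} with p = 0.96
C(4,3)·0.96^3·0.04^1 = 0.141558
C(4,4)·0.96^4·0.04^0 = 0.849347
Sum = 0.9909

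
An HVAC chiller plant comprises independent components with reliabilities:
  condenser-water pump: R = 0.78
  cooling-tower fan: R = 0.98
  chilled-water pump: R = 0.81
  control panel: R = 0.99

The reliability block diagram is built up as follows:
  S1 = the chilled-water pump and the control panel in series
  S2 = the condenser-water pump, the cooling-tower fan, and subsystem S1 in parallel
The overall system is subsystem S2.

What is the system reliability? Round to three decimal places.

0.999

Series (chilled-water pump and control panel): 0.81000 × 0.99000 = 0.80190
Parallel (condenser-water pump, cooling-tower fan, and [0.80190]): 1 − (1 − 0.78000)(1 − 0.98000)(1 − 0.80190) = 0.999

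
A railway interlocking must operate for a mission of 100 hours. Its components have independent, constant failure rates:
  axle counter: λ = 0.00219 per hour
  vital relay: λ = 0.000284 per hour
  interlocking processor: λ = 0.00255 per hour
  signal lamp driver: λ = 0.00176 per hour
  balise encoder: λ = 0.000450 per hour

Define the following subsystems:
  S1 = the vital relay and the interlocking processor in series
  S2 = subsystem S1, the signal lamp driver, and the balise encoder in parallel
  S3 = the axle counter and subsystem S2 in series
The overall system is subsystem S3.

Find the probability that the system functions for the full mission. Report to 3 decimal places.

0.802

R(axle counter) = exp(−0.00219 × 100) = 0.80332
R(vital relay) = exp(−0.000284 × 100) = 0.97200
R(interlocking processor) = exp(−0.00255 × 100) = 0.77492
R(signal lamp driver) = exp(−0.00176 × 100) = 0.83862
R(balise encoder) = exp(−0.000450 × 100) = 0.95600
Series (vital relay and interlocking processor): 0.97200 × 0.77492 = 0.75322
Parallel ([0.75322], signal lamp driver, and balise encoder): 1 − (1 − 0.75322)(1 − 0.83862)(1 − 0.95600) = 0.99825
Series (axle counter and [0.99825]): 0.80332 × 0.99825 = 0.802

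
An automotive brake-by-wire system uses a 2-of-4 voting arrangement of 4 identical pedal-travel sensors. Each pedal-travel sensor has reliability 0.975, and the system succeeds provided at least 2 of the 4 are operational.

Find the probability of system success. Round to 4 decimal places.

R = Σ_{i=2}^{4} C(4,i) p^i (1−p)^{4−i} with p = 0.975
C(4,2)·0.975^2·0.025^2 = 0.003565
C(4,3)·0.975^3·0.025^1 = 0.092686
C(4,4)·0.975^4·0.025^0 = 0.903688
Sum = 0.9999

0.9999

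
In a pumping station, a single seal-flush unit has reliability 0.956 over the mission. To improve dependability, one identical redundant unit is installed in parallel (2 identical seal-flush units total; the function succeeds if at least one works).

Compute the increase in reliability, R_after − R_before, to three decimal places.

R_before = 0.956
R_after = 1 − (1 − 0.956)^2 = 0.998
ΔR = 0.998 − 0.956 = 0.042

0.042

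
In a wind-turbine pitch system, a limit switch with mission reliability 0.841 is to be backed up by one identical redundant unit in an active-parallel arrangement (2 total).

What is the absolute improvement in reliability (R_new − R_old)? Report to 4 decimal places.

R_before = 0.841
R_after = 1 − (1 − 0.841)^2 = 0.9747
ΔR = 0.9747 − 0.841 = 0.1337

0.1337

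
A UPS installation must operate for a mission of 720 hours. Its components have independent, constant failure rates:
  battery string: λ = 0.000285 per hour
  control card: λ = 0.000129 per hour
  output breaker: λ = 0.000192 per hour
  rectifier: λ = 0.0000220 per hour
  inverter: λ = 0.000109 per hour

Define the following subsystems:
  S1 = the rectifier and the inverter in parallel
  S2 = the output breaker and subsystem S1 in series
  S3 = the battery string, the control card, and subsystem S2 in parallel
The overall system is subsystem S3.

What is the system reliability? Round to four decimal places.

0.9979

R(battery string) = exp(−0.000285 × 720) = 0.814484
R(control card) = exp(−0.000129 × 720) = 0.911303
R(output breaker) = exp(−0.000192 × 720) = 0.870890
R(rectifier) = exp(−0.0000220 × 720) = 0.984285
R(inverter) = exp(−0.000109 × 720) = 0.924521
Parallel (rectifier and inverter): 1 − (1 − 0.984285)(1 − 0.924521) = 0.998814
Series (output breaker and [0.998814]): 0.870890 × 0.998814 = 0.869857
Parallel (battery string, control card, and [0.869857]): 1 − (1 − 0.814484)(1 − 0.911303)(1 − 0.869857) = 0.9979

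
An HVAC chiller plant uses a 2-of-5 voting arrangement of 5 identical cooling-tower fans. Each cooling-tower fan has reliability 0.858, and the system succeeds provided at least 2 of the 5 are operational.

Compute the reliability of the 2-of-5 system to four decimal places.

0.9982

R = Σ_{i=2}^{5} C(5,i) p^i (1−p)^{5−i} with p = 0.858
C(5,2)·0.858^2·0.142^3 = 0.021078
C(5,3)·0.858^3·0.142^2 = 0.127362
C(5,4)·0.858^4·0.142^1 = 0.384776
C(5,5)·0.858^5·0.142^0 = 0.464982
Sum = 0.9982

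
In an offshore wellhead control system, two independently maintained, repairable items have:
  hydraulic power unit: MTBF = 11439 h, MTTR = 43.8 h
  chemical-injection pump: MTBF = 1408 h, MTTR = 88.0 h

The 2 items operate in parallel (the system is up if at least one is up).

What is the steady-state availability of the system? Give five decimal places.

0.99978

A(hydraulic power unit) = MTBF/(MTBF+MTTR) = 11439/(11439+43.8) = 0.996186
A(chemical-injection pump) = MTBF/(MTBF+MTTR) = 1408/(1408+88.0) = 0.941176
Parallel availability: 1 − (1 − 0.996186)(1 − 0.941176) = 0.99978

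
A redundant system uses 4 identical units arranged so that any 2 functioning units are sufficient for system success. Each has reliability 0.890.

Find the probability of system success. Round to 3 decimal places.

0.995

R = Σ_{i=2}^{4} C(4,i) p^i (1−p)^{4−i} with p = 0.890
C(4,2)·0.890^2·0.110^2 = 0.05751
C(4,3)·0.890^3·0.110^1 = 0.31019
C(4,4)·0.890^4·0.110^0 = 0.62742
Sum = 0.995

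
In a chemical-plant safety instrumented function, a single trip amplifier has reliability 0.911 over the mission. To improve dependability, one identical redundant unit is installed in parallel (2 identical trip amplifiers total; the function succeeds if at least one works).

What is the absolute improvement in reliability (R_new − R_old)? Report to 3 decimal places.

0.081

R_before = 0.911
R_after = 1 − (1 − 0.911)^2 = 0.992
ΔR = 0.992 − 0.911 = 0.081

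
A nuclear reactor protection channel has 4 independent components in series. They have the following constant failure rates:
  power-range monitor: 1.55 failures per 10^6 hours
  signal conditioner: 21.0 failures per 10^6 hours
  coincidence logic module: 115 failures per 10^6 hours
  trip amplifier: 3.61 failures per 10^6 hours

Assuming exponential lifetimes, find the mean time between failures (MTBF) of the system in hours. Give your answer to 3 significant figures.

7080

Series of exponential components: λ_sys = Σ λ_i
λ_sys = 0.00000155 + 0.0000210 + 0.000115 + 0.00000361 = 1.4116e-04 /h
MTBF = 1 / λ_sys = 7080 h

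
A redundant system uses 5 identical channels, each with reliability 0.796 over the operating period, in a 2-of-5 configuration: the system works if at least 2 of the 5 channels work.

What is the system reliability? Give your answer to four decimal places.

0.9928

R = Σ_{i=2}^{5} C(5,i) p^i (1−p)^{5−i} with p = 0.796
C(5,2)·0.796^2·0.204^3 = 0.053792
C(5,3)·0.796^3·0.204^2 = 0.209894
C(5,4)·0.796^4·0.204^1 = 0.409499
C(5,5)·0.796^5·0.204^0 = 0.319570
Sum = 0.9928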